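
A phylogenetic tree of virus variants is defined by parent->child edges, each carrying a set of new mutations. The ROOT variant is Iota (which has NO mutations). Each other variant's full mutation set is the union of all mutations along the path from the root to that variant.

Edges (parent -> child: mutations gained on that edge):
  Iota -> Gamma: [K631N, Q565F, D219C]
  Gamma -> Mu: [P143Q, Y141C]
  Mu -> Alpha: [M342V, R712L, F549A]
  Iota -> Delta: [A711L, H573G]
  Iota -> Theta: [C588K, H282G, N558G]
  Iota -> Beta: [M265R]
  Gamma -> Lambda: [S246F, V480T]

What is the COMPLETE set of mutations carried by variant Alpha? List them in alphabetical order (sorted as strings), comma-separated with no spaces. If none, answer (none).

Answer: D219C,F549A,K631N,M342V,P143Q,Q565F,R712L,Y141C

Derivation:
At Iota: gained [] -> total []
At Gamma: gained ['K631N', 'Q565F', 'D219C'] -> total ['D219C', 'K631N', 'Q565F']
At Mu: gained ['P143Q', 'Y141C'] -> total ['D219C', 'K631N', 'P143Q', 'Q565F', 'Y141C']
At Alpha: gained ['M342V', 'R712L', 'F549A'] -> total ['D219C', 'F549A', 'K631N', 'M342V', 'P143Q', 'Q565F', 'R712L', 'Y141C']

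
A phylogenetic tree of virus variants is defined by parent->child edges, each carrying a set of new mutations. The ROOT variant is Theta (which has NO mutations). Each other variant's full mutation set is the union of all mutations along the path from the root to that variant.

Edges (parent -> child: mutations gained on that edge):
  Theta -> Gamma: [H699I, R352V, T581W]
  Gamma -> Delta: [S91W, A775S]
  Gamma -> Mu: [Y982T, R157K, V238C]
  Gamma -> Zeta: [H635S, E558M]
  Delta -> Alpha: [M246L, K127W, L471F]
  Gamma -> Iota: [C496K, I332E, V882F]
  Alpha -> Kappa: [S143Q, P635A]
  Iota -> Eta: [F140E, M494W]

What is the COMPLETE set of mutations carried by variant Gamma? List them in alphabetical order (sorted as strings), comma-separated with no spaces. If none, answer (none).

At Theta: gained [] -> total []
At Gamma: gained ['H699I', 'R352V', 'T581W'] -> total ['H699I', 'R352V', 'T581W']

Answer: H699I,R352V,T581W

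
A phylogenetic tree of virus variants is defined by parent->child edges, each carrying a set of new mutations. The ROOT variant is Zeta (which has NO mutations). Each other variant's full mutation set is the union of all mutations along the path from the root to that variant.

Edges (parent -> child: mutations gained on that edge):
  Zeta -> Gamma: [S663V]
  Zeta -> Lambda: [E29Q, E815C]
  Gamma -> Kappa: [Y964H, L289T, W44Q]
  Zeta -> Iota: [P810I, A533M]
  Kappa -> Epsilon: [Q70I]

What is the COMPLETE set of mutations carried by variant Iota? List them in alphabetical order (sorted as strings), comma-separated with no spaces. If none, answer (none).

Answer: A533M,P810I

Derivation:
At Zeta: gained [] -> total []
At Iota: gained ['P810I', 'A533M'] -> total ['A533M', 'P810I']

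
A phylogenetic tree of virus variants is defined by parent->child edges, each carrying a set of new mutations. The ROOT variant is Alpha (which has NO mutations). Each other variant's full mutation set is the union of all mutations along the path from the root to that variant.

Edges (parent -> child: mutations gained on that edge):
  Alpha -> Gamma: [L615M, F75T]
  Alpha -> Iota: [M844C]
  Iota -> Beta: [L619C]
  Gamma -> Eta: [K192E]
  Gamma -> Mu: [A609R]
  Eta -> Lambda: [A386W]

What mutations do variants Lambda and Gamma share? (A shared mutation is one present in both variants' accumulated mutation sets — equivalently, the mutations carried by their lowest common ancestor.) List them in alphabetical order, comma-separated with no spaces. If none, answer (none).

Answer: F75T,L615M

Derivation:
Accumulating mutations along path to Lambda:
  At Alpha: gained [] -> total []
  At Gamma: gained ['L615M', 'F75T'] -> total ['F75T', 'L615M']
  At Eta: gained ['K192E'] -> total ['F75T', 'K192E', 'L615M']
  At Lambda: gained ['A386W'] -> total ['A386W', 'F75T', 'K192E', 'L615M']
Mutations(Lambda) = ['A386W', 'F75T', 'K192E', 'L615M']
Accumulating mutations along path to Gamma:
  At Alpha: gained [] -> total []
  At Gamma: gained ['L615M', 'F75T'] -> total ['F75T', 'L615M']
Mutations(Gamma) = ['F75T', 'L615M']
Intersection: ['A386W', 'F75T', 'K192E', 'L615M'] ∩ ['F75T', 'L615M'] = ['F75T', 'L615M']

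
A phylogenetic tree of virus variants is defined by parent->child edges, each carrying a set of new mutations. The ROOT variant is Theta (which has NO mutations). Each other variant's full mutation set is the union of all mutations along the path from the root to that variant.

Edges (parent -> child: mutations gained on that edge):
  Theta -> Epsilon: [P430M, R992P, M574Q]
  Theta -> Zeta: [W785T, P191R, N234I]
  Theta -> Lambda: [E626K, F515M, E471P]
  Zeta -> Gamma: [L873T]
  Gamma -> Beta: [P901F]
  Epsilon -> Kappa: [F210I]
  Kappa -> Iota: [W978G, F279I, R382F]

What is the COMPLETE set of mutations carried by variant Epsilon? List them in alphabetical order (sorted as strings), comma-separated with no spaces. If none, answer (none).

At Theta: gained [] -> total []
At Epsilon: gained ['P430M', 'R992P', 'M574Q'] -> total ['M574Q', 'P430M', 'R992P']

Answer: M574Q,P430M,R992P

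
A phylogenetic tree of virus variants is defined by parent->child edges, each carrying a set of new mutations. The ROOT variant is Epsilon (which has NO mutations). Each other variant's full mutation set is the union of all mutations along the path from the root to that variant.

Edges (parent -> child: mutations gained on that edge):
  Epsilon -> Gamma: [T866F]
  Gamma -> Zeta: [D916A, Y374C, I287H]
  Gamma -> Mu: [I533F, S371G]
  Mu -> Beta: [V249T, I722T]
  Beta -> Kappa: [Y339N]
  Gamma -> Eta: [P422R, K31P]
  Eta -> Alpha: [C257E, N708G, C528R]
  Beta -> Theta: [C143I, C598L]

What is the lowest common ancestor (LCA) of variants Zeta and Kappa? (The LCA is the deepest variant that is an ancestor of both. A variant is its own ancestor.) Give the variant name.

Path from root to Zeta: Epsilon -> Gamma -> Zeta
  ancestors of Zeta: {Epsilon, Gamma, Zeta}
Path from root to Kappa: Epsilon -> Gamma -> Mu -> Beta -> Kappa
  ancestors of Kappa: {Epsilon, Gamma, Mu, Beta, Kappa}
Common ancestors: {Epsilon, Gamma}
Walk up from Kappa: Kappa (not in ancestors of Zeta), Beta (not in ancestors of Zeta), Mu (not in ancestors of Zeta), Gamma (in ancestors of Zeta), Epsilon (in ancestors of Zeta)
Deepest common ancestor (LCA) = Gamma

Answer: Gamma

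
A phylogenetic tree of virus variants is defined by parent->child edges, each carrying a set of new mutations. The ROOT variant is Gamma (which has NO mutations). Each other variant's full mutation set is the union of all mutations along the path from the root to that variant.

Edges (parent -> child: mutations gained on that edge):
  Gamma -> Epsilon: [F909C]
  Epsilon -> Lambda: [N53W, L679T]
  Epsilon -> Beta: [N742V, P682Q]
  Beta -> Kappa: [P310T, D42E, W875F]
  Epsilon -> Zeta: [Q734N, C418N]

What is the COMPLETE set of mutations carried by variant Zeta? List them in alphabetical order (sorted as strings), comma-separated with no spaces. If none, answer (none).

At Gamma: gained [] -> total []
At Epsilon: gained ['F909C'] -> total ['F909C']
At Zeta: gained ['Q734N', 'C418N'] -> total ['C418N', 'F909C', 'Q734N']

Answer: C418N,F909C,Q734N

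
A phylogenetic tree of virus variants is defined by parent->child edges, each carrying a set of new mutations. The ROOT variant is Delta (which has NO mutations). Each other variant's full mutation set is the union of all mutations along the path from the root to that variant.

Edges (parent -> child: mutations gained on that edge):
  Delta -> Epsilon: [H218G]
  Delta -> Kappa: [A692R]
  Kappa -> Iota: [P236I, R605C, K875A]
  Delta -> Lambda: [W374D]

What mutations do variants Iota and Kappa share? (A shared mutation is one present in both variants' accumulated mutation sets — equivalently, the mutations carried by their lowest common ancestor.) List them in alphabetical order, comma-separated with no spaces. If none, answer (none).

Accumulating mutations along path to Iota:
  At Delta: gained [] -> total []
  At Kappa: gained ['A692R'] -> total ['A692R']
  At Iota: gained ['P236I', 'R605C', 'K875A'] -> total ['A692R', 'K875A', 'P236I', 'R605C']
Mutations(Iota) = ['A692R', 'K875A', 'P236I', 'R605C']
Accumulating mutations along path to Kappa:
  At Delta: gained [] -> total []
  At Kappa: gained ['A692R'] -> total ['A692R']
Mutations(Kappa) = ['A692R']
Intersection: ['A692R', 'K875A', 'P236I', 'R605C'] ∩ ['A692R'] = ['A692R']

Answer: A692R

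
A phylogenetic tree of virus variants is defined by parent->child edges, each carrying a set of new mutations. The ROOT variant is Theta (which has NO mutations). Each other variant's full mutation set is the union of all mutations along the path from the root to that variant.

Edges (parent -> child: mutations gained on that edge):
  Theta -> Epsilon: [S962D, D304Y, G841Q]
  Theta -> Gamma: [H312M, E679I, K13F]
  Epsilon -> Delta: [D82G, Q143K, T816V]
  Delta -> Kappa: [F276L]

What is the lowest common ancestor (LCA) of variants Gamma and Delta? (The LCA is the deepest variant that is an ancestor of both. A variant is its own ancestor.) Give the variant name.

Answer: Theta

Derivation:
Path from root to Gamma: Theta -> Gamma
  ancestors of Gamma: {Theta, Gamma}
Path from root to Delta: Theta -> Epsilon -> Delta
  ancestors of Delta: {Theta, Epsilon, Delta}
Common ancestors: {Theta}
Walk up from Delta: Delta (not in ancestors of Gamma), Epsilon (not in ancestors of Gamma), Theta (in ancestors of Gamma)
Deepest common ancestor (LCA) = Theta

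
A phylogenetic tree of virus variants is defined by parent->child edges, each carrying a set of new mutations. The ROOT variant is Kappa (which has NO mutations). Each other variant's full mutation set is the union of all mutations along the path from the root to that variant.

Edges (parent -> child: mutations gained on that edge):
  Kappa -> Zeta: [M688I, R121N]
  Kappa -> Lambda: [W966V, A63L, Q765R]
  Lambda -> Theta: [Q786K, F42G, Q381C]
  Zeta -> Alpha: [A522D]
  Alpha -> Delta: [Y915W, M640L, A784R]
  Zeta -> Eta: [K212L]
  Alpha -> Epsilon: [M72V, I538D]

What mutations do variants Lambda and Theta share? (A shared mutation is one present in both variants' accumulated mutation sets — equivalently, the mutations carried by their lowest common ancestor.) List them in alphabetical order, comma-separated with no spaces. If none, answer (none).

Answer: A63L,Q765R,W966V

Derivation:
Accumulating mutations along path to Lambda:
  At Kappa: gained [] -> total []
  At Lambda: gained ['W966V', 'A63L', 'Q765R'] -> total ['A63L', 'Q765R', 'W966V']
Mutations(Lambda) = ['A63L', 'Q765R', 'W966V']
Accumulating mutations along path to Theta:
  At Kappa: gained [] -> total []
  At Lambda: gained ['W966V', 'A63L', 'Q765R'] -> total ['A63L', 'Q765R', 'W966V']
  At Theta: gained ['Q786K', 'F42G', 'Q381C'] -> total ['A63L', 'F42G', 'Q381C', 'Q765R', 'Q786K', 'W966V']
Mutations(Theta) = ['A63L', 'F42G', 'Q381C', 'Q765R', 'Q786K', 'W966V']
Intersection: ['A63L', 'Q765R', 'W966V'] ∩ ['A63L', 'F42G', 'Q381C', 'Q765R', 'Q786K', 'W966V'] = ['A63L', 'Q765R', 'W966V']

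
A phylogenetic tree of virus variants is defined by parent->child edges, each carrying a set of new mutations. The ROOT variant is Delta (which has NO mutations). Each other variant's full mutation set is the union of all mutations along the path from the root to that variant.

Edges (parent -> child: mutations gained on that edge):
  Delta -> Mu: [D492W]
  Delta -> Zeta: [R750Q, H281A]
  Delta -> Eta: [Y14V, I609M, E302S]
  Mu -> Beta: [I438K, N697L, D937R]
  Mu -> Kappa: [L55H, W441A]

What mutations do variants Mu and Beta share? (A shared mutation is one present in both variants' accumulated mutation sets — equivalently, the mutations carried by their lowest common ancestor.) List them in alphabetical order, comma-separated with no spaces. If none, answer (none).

Answer: D492W

Derivation:
Accumulating mutations along path to Mu:
  At Delta: gained [] -> total []
  At Mu: gained ['D492W'] -> total ['D492W']
Mutations(Mu) = ['D492W']
Accumulating mutations along path to Beta:
  At Delta: gained [] -> total []
  At Mu: gained ['D492W'] -> total ['D492W']
  At Beta: gained ['I438K', 'N697L', 'D937R'] -> total ['D492W', 'D937R', 'I438K', 'N697L']
Mutations(Beta) = ['D492W', 'D937R', 'I438K', 'N697L']
Intersection: ['D492W'] ∩ ['D492W', 'D937R', 'I438K', 'N697L'] = ['D492W']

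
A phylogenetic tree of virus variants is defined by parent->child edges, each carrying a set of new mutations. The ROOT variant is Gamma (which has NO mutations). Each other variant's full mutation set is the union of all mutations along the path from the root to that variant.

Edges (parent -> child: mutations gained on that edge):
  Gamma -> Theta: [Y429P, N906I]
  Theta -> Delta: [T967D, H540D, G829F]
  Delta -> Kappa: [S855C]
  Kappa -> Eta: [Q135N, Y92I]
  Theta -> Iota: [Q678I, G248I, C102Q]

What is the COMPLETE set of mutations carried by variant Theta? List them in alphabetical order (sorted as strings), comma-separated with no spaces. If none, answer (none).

Answer: N906I,Y429P

Derivation:
At Gamma: gained [] -> total []
At Theta: gained ['Y429P', 'N906I'] -> total ['N906I', 'Y429P']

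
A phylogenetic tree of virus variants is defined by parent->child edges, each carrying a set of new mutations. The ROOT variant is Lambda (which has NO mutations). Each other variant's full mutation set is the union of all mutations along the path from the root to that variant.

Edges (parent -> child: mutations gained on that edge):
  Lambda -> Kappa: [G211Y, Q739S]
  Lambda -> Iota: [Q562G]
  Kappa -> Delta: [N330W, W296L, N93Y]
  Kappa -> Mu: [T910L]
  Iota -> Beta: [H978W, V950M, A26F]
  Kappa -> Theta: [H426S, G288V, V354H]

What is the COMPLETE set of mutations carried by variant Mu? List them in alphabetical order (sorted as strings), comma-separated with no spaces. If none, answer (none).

At Lambda: gained [] -> total []
At Kappa: gained ['G211Y', 'Q739S'] -> total ['G211Y', 'Q739S']
At Mu: gained ['T910L'] -> total ['G211Y', 'Q739S', 'T910L']

Answer: G211Y,Q739S,T910L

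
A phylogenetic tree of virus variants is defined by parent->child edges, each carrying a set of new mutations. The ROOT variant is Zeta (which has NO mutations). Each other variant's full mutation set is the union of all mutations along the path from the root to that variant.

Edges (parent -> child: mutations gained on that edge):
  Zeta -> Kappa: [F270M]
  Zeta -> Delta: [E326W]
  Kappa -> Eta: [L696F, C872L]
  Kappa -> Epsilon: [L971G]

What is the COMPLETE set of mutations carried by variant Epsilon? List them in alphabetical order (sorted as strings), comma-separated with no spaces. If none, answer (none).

Answer: F270M,L971G

Derivation:
At Zeta: gained [] -> total []
At Kappa: gained ['F270M'] -> total ['F270M']
At Epsilon: gained ['L971G'] -> total ['F270M', 'L971G']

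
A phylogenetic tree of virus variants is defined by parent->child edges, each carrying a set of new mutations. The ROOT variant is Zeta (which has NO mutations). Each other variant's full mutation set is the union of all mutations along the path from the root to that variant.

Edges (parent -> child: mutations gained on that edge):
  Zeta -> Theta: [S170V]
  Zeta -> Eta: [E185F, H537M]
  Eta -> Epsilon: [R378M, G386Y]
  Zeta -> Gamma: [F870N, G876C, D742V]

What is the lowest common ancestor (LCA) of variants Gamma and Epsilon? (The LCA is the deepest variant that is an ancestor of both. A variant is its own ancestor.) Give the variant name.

Answer: Zeta

Derivation:
Path from root to Gamma: Zeta -> Gamma
  ancestors of Gamma: {Zeta, Gamma}
Path from root to Epsilon: Zeta -> Eta -> Epsilon
  ancestors of Epsilon: {Zeta, Eta, Epsilon}
Common ancestors: {Zeta}
Walk up from Epsilon: Epsilon (not in ancestors of Gamma), Eta (not in ancestors of Gamma), Zeta (in ancestors of Gamma)
Deepest common ancestor (LCA) = Zeta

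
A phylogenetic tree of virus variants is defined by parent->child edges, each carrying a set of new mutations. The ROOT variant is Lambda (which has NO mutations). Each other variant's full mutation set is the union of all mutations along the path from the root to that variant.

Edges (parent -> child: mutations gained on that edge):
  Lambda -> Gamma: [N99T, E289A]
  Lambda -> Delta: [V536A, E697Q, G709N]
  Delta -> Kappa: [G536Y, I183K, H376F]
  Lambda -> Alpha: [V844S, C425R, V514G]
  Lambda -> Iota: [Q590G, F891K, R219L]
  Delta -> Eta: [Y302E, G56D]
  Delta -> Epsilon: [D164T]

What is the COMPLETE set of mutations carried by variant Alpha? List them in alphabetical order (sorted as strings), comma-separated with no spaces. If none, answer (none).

Answer: C425R,V514G,V844S

Derivation:
At Lambda: gained [] -> total []
At Alpha: gained ['V844S', 'C425R', 'V514G'] -> total ['C425R', 'V514G', 'V844S']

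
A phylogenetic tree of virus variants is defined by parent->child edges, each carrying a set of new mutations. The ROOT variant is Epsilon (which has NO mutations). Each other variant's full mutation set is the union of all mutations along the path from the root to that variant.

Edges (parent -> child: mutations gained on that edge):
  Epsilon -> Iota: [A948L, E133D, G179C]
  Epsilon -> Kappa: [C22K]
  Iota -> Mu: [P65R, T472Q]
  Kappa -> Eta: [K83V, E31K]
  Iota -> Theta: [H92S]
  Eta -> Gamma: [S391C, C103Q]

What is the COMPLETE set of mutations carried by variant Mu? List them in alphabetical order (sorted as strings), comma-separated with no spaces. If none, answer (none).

At Epsilon: gained [] -> total []
At Iota: gained ['A948L', 'E133D', 'G179C'] -> total ['A948L', 'E133D', 'G179C']
At Mu: gained ['P65R', 'T472Q'] -> total ['A948L', 'E133D', 'G179C', 'P65R', 'T472Q']

Answer: A948L,E133D,G179C,P65R,T472Q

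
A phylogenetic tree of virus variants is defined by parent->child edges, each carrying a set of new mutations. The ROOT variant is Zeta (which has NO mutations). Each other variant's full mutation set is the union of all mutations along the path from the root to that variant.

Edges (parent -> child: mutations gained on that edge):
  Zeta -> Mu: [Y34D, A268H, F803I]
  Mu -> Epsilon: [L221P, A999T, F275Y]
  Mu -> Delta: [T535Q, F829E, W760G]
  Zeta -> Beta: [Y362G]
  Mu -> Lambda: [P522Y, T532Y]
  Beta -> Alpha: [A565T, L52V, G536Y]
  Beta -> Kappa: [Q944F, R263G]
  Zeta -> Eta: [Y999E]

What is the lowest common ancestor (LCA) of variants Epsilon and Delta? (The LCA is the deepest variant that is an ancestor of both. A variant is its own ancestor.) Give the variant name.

Answer: Mu

Derivation:
Path from root to Epsilon: Zeta -> Mu -> Epsilon
  ancestors of Epsilon: {Zeta, Mu, Epsilon}
Path from root to Delta: Zeta -> Mu -> Delta
  ancestors of Delta: {Zeta, Mu, Delta}
Common ancestors: {Zeta, Mu}
Walk up from Delta: Delta (not in ancestors of Epsilon), Mu (in ancestors of Epsilon), Zeta (in ancestors of Epsilon)
Deepest common ancestor (LCA) = Mu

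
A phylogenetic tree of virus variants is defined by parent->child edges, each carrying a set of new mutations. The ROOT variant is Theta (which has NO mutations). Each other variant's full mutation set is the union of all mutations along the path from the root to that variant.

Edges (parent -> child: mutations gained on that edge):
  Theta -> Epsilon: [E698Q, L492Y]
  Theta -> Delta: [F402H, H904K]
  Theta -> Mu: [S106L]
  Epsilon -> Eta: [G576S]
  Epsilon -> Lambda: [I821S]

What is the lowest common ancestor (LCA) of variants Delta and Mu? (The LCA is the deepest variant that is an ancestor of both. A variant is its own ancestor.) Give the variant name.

Answer: Theta

Derivation:
Path from root to Delta: Theta -> Delta
  ancestors of Delta: {Theta, Delta}
Path from root to Mu: Theta -> Mu
  ancestors of Mu: {Theta, Mu}
Common ancestors: {Theta}
Walk up from Mu: Mu (not in ancestors of Delta), Theta (in ancestors of Delta)
Deepest common ancestor (LCA) = Theta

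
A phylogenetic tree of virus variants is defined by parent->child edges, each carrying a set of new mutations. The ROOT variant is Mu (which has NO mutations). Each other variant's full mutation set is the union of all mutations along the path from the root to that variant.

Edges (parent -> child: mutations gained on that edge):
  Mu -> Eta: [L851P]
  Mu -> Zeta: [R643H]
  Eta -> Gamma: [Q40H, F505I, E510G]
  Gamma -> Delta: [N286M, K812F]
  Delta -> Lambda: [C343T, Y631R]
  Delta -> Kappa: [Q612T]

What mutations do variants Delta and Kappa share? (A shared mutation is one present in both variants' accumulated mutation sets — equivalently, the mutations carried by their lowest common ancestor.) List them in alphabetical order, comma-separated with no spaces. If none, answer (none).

Accumulating mutations along path to Delta:
  At Mu: gained [] -> total []
  At Eta: gained ['L851P'] -> total ['L851P']
  At Gamma: gained ['Q40H', 'F505I', 'E510G'] -> total ['E510G', 'F505I', 'L851P', 'Q40H']
  At Delta: gained ['N286M', 'K812F'] -> total ['E510G', 'F505I', 'K812F', 'L851P', 'N286M', 'Q40H']
Mutations(Delta) = ['E510G', 'F505I', 'K812F', 'L851P', 'N286M', 'Q40H']
Accumulating mutations along path to Kappa:
  At Mu: gained [] -> total []
  At Eta: gained ['L851P'] -> total ['L851P']
  At Gamma: gained ['Q40H', 'F505I', 'E510G'] -> total ['E510G', 'F505I', 'L851P', 'Q40H']
  At Delta: gained ['N286M', 'K812F'] -> total ['E510G', 'F505I', 'K812F', 'L851P', 'N286M', 'Q40H']
  At Kappa: gained ['Q612T'] -> total ['E510G', 'F505I', 'K812F', 'L851P', 'N286M', 'Q40H', 'Q612T']
Mutations(Kappa) = ['E510G', 'F505I', 'K812F', 'L851P', 'N286M', 'Q40H', 'Q612T']
Intersection: ['E510G', 'F505I', 'K812F', 'L851P', 'N286M', 'Q40H'] ∩ ['E510G', 'F505I', 'K812F', 'L851P', 'N286M', 'Q40H', 'Q612T'] = ['E510G', 'F505I', 'K812F', 'L851P', 'N286M', 'Q40H']

Answer: E510G,F505I,K812F,L851P,N286M,Q40H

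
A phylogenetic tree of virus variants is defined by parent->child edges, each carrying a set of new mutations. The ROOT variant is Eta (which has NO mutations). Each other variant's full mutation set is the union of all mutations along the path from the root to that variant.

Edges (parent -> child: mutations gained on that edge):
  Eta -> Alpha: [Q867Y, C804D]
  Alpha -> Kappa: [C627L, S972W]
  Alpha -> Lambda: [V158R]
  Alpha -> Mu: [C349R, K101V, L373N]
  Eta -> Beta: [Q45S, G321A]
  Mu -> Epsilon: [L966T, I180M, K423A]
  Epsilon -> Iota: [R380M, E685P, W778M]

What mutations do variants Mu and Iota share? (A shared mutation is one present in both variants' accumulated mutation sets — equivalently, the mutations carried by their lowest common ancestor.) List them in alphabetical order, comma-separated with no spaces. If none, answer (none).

Accumulating mutations along path to Mu:
  At Eta: gained [] -> total []
  At Alpha: gained ['Q867Y', 'C804D'] -> total ['C804D', 'Q867Y']
  At Mu: gained ['C349R', 'K101V', 'L373N'] -> total ['C349R', 'C804D', 'K101V', 'L373N', 'Q867Y']
Mutations(Mu) = ['C349R', 'C804D', 'K101V', 'L373N', 'Q867Y']
Accumulating mutations along path to Iota:
  At Eta: gained [] -> total []
  At Alpha: gained ['Q867Y', 'C804D'] -> total ['C804D', 'Q867Y']
  At Mu: gained ['C349R', 'K101V', 'L373N'] -> total ['C349R', 'C804D', 'K101V', 'L373N', 'Q867Y']
  At Epsilon: gained ['L966T', 'I180M', 'K423A'] -> total ['C349R', 'C804D', 'I180M', 'K101V', 'K423A', 'L373N', 'L966T', 'Q867Y']
  At Iota: gained ['R380M', 'E685P', 'W778M'] -> total ['C349R', 'C804D', 'E685P', 'I180M', 'K101V', 'K423A', 'L373N', 'L966T', 'Q867Y', 'R380M', 'W778M']
Mutations(Iota) = ['C349R', 'C804D', 'E685P', 'I180M', 'K101V', 'K423A', 'L373N', 'L966T', 'Q867Y', 'R380M', 'W778M']
Intersection: ['C349R', 'C804D', 'K101V', 'L373N', 'Q867Y'] ∩ ['C349R', 'C804D', 'E685P', 'I180M', 'K101V', 'K423A', 'L373N', 'L966T', 'Q867Y', 'R380M', 'W778M'] = ['C349R', 'C804D', 'K101V', 'L373N', 'Q867Y']

Answer: C349R,C804D,K101V,L373N,Q867Y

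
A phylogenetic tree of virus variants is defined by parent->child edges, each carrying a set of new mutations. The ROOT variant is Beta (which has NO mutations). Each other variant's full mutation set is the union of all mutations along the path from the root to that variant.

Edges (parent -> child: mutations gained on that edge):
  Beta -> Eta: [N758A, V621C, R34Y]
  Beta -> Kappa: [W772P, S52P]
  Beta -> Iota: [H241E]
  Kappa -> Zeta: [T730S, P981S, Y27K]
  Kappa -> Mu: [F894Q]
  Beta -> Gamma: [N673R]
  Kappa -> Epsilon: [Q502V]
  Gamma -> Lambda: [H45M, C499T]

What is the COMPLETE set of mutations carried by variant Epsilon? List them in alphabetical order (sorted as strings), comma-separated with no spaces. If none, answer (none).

At Beta: gained [] -> total []
At Kappa: gained ['W772P', 'S52P'] -> total ['S52P', 'W772P']
At Epsilon: gained ['Q502V'] -> total ['Q502V', 'S52P', 'W772P']

Answer: Q502V,S52P,W772P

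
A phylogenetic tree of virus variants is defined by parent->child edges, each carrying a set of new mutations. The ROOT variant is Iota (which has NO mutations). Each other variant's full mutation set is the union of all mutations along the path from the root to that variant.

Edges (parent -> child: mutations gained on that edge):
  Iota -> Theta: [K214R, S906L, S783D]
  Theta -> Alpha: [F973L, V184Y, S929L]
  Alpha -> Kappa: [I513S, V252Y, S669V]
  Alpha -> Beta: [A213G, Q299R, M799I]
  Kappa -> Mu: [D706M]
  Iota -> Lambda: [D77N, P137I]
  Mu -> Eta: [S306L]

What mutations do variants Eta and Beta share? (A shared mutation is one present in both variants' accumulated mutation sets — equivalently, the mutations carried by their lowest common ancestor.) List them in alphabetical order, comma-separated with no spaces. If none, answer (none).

Answer: F973L,K214R,S783D,S906L,S929L,V184Y

Derivation:
Accumulating mutations along path to Eta:
  At Iota: gained [] -> total []
  At Theta: gained ['K214R', 'S906L', 'S783D'] -> total ['K214R', 'S783D', 'S906L']
  At Alpha: gained ['F973L', 'V184Y', 'S929L'] -> total ['F973L', 'K214R', 'S783D', 'S906L', 'S929L', 'V184Y']
  At Kappa: gained ['I513S', 'V252Y', 'S669V'] -> total ['F973L', 'I513S', 'K214R', 'S669V', 'S783D', 'S906L', 'S929L', 'V184Y', 'V252Y']
  At Mu: gained ['D706M'] -> total ['D706M', 'F973L', 'I513S', 'K214R', 'S669V', 'S783D', 'S906L', 'S929L', 'V184Y', 'V252Y']
  At Eta: gained ['S306L'] -> total ['D706M', 'F973L', 'I513S', 'K214R', 'S306L', 'S669V', 'S783D', 'S906L', 'S929L', 'V184Y', 'V252Y']
Mutations(Eta) = ['D706M', 'F973L', 'I513S', 'K214R', 'S306L', 'S669V', 'S783D', 'S906L', 'S929L', 'V184Y', 'V252Y']
Accumulating mutations along path to Beta:
  At Iota: gained [] -> total []
  At Theta: gained ['K214R', 'S906L', 'S783D'] -> total ['K214R', 'S783D', 'S906L']
  At Alpha: gained ['F973L', 'V184Y', 'S929L'] -> total ['F973L', 'K214R', 'S783D', 'S906L', 'S929L', 'V184Y']
  At Beta: gained ['A213G', 'Q299R', 'M799I'] -> total ['A213G', 'F973L', 'K214R', 'M799I', 'Q299R', 'S783D', 'S906L', 'S929L', 'V184Y']
Mutations(Beta) = ['A213G', 'F973L', 'K214R', 'M799I', 'Q299R', 'S783D', 'S906L', 'S929L', 'V184Y']
Intersection: ['D706M', 'F973L', 'I513S', 'K214R', 'S306L', 'S669V', 'S783D', 'S906L', 'S929L', 'V184Y', 'V252Y'] ∩ ['A213G', 'F973L', 'K214R', 'M799I', 'Q299R', 'S783D', 'S906L', 'S929L', 'V184Y'] = ['F973L', 'K214R', 'S783D', 'S906L', 'S929L', 'V184Y']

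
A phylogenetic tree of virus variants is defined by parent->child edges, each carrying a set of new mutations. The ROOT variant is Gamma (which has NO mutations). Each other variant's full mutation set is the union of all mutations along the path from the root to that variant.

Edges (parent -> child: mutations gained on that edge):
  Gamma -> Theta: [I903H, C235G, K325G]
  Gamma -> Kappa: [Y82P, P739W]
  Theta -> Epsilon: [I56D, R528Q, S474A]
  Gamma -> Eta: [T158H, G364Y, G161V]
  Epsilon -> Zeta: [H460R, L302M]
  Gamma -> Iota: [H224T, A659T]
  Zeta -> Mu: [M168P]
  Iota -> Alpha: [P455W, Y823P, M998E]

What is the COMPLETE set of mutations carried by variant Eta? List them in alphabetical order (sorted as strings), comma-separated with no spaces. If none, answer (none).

Answer: G161V,G364Y,T158H

Derivation:
At Gamma: gained [] -> total []
At Eta: gained ['T158H', 'G364Y', 'G161V'] -> total ['G161V', 'G364Y', 'T158H']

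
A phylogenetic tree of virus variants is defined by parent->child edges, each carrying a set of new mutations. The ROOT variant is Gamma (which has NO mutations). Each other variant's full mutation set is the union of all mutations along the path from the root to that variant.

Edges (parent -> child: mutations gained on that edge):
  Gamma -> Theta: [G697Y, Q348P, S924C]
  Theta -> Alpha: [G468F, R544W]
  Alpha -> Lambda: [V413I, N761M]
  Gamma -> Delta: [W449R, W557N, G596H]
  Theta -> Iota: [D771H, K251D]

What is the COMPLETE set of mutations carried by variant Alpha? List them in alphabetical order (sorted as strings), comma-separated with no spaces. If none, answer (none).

At Gamma: gained [] -> total []
At Theta: gained ['G697Y', 'Q348P', 'S924C'] -> total ['G697Y', 'Q348P', 'S924C']
At Alpha: gained ['G468F', 'R544W'] -> total ['G468F', 'G697Y', 'Q348P', 'R544W', 'S924C']

Answer: G468F,G697Y,Q348P,R544W,S924C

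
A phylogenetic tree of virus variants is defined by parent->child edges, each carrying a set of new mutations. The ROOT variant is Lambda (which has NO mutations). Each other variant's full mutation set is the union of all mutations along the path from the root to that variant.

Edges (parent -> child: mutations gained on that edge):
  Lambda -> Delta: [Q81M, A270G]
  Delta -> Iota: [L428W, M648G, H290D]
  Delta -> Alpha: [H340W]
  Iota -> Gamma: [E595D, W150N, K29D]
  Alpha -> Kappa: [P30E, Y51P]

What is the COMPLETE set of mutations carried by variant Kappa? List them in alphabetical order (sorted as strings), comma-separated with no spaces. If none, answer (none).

At Lambda: gained [] -> total []
At Delta: gained ['Q81M', 'A270G'] -> total ['A270G', 'Q81M']
At Alpha: gained ['H340W'] -> total ['A270G', 'H340W', 'Q81M']
At Kappa: gained ['P30E', 'Y51P'] -> total ['A270G', 'H340W', 'P30E', 'Q81M', 'Y51P']

Answer: A270G,H340W,P30E,Q81M,Y51P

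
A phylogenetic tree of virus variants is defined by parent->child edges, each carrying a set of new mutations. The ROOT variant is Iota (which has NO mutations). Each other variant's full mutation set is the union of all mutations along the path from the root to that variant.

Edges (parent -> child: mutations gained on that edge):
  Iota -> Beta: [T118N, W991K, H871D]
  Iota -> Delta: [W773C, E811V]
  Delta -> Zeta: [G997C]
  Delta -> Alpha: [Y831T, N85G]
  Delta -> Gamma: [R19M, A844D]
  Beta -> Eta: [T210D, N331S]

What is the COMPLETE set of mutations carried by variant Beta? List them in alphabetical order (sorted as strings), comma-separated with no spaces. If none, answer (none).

Answer: H871D,T118N,W991K

Derivation:
At Iota: gained [] -> total []
At Beta: gained ['T118N', 'W991K', 'H871D'] -> total ['H871D', 'T118N', 'W991K']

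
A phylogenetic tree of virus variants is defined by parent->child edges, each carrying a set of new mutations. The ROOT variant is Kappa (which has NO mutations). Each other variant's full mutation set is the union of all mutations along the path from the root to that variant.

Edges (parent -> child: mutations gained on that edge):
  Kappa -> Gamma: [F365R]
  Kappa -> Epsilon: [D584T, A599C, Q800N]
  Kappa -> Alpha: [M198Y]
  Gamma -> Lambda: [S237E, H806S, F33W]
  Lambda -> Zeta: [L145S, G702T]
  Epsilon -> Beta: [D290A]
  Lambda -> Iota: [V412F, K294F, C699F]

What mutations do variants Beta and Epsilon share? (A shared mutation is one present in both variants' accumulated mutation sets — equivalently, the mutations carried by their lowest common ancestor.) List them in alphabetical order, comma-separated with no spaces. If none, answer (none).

Answer: A599C,D584T,Q800N

Derivation:
Accumulating mutations along path to Beta:
  At Kappa: gained [] -> total []
  At Epsilon: gained ['D584T', 'A599C', 'Q800N'] -> total ['A599C', 'D584T', 'Q800N']
  At Beta: gained ['D290A'] -> total ['A599C', 'D290A', 'D584T', 'Q800N']
Mutations(Beta) = ['A599C', 'D290A', 'D584T', 'Q800N']
Accumulating mutations along path to Epsilon:
  At Kappa: gained [] -> total []
  At Epsilon: gained ['D584T', 'A599C', 'Q800N'] -> total ['A599C', 'D584T', 'Q800N']
Mutations(Epsilon) = ['A599C', 'D584T', 'Q800N']
Intersection: ['A599C', 'D290A', 'D584T', 'Q800N'] ∩ ['A599C', 'D584T', 'Q800N'] = ['A599C', 'D584T', 'Q800N']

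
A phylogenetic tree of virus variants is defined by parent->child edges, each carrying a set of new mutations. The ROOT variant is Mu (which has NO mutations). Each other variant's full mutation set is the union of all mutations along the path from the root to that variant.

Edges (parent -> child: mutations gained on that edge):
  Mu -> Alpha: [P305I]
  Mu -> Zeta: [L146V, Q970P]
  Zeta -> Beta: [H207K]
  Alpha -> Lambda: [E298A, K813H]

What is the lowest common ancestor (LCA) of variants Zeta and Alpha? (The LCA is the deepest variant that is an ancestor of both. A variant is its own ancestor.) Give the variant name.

Answer: Mu

Derivation:
Path from root to Zeta: Mu -> Zeta
  ancestors of Zeta: {Mu, Zeta}
Path from root to Alpha: Mu -> Alpha
  ancestors of Alpha: {Mu, Alpha}
Common ancestors: {Mu}
Walk up from Alpha: Alpha (not in ancestors of Zeta), Mu (in ancestors of Zeta)
Deepest common ancestor (LCA) = Mu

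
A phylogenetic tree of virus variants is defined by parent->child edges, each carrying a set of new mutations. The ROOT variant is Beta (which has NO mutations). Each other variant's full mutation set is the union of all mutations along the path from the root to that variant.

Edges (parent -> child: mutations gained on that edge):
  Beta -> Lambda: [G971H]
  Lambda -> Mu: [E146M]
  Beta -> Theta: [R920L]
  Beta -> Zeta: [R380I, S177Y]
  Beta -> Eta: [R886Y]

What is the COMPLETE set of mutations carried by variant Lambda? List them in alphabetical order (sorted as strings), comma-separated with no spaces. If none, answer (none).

At Beta: gained [] -> total []
At Lambda: gained ['G971H'] -> total ['G971H']

Answer: G971H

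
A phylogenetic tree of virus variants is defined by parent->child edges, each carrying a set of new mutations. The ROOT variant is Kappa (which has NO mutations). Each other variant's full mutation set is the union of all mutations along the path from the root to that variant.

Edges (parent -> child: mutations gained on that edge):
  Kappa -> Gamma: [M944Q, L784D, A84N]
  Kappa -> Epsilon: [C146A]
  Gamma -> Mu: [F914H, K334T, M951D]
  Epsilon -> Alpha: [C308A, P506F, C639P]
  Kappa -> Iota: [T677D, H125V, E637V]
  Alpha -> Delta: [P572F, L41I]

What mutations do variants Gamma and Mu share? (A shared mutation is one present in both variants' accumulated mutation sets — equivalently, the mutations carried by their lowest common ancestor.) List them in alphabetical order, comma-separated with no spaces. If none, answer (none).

Accumulating mutations along path to Gamma:
  At Kappa: gained [] -> total []
  At Gamma: gained ['M944Q', 'L784D', 'A84N'] -> total ['A84N', 'L784D', 'M944Q']
Mutations(Gamma) = ['A84N', 'L784D', 'M944Q']
Accumulating mutations along path to Mu:
  At Kappa: gained [] -> total []
  At Gamma: gained ['M944Q', 'L784D', 'A84N'] -> total ['A84N', 'L784D', 'M944Q']
  At Mu: gained ['F914H', 'K334T', 'M951D'] -> total ['A84N', 'F914H', 'K334T', 'L784D', 'M944Q', 'M951D']
Mutations(Mu) = ['A84N', 'F914H', 'K334T', 'L784D', 'M944Q', 'M951D']
Intersection: ['A84N', 'L784D', 'M944Q'] ∩ ['A84N', 'F914H', 'K334T', 'L784D', 'M944Q', 'M951D'] = ['A84N', 'L784D', 'M944Q']

Answer: A84N,L784D,M944Q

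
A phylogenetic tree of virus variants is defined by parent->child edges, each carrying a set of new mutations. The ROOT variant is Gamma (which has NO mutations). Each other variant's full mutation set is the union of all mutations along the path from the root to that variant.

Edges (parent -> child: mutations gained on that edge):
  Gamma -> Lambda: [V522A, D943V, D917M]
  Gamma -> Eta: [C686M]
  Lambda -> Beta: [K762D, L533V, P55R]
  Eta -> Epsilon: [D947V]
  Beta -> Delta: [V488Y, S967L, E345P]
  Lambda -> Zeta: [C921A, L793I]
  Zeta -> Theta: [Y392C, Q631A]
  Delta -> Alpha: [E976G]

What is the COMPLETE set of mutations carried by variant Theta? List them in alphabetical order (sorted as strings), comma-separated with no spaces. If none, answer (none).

At Gamma: gained [] -> total []
At Lambda: gained ['V522A', 'D943V', 'D917M'] -> total ['D917M', 'D943V', 'V522A']
At Zeta: gained ['C921A', 'L793I'] -> total ['C921A', 'D917M', 'D943V', 'L793I', 'V522A']
At Theta: gained ['Y392C', 'Q631A'] -> total ['C921A', 'D917M', 'D943V', 'L793I', 'Q631A', 'V522A', 'Y392C']

Answer: C921A,D917M,D943V,L793I,Q631A,V522A,Y392C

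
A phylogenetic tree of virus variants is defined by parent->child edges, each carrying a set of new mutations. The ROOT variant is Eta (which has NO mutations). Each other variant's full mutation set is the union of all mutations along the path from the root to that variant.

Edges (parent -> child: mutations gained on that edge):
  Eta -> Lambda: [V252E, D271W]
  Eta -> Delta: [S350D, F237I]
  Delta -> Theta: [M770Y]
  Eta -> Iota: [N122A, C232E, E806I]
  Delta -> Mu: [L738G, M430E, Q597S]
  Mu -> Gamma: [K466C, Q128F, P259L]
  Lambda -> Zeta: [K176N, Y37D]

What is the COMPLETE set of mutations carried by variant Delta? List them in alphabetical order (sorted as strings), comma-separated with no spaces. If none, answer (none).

Answer: F237I,S350D

Derivation:
At Eta: gained [] -> total []
At Delta: gained ['S350D', 'F237I'] -> total ['F237I', 'S350D']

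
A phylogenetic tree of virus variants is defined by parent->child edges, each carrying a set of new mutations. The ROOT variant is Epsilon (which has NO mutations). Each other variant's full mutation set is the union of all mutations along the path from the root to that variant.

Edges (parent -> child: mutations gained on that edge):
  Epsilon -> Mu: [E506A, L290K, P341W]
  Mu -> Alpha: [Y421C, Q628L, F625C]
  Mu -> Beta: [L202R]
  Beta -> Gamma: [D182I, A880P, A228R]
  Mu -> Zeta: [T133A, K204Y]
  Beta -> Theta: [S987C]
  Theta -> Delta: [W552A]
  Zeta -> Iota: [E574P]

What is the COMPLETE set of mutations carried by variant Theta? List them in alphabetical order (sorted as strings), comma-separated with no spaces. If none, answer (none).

At Epsilon: gained [] -> total []
At Mu: gained ['E506A', 'L290K', 'P341W'] -> total ['E506A', 'L290K', 'P341W']
At Beta: gained ['L202R'] -> total ['E506A', 'L202R', 'L290K', 'P341W']
At Theta: gained ['S987C'] -> total ['E506A', 'L202R', 'L290K', 'P341W', 'S987C']

Answer: E506A,L202R,L290K,P341W,S987C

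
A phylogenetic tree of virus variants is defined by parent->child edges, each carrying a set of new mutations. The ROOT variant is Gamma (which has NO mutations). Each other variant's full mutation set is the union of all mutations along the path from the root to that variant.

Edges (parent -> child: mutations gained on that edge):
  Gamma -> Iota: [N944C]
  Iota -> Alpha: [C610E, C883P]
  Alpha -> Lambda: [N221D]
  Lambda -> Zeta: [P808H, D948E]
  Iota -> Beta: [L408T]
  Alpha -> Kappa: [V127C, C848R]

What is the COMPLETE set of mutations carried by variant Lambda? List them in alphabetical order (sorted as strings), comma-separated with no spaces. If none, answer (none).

At Gamma: gained [] -> total []
At Iota: gained ['N944C'] -> total ['N944C']
At Alpha: gained ['C610E', 'C883P'] -> total ['C610E', 'C883P', 'N944C']
At Lambda: gained ['N221D'] -> total ['C610E', 'C883P', 'N221D', 'N944C']

Answer: C610E,C883P,N221D,N944C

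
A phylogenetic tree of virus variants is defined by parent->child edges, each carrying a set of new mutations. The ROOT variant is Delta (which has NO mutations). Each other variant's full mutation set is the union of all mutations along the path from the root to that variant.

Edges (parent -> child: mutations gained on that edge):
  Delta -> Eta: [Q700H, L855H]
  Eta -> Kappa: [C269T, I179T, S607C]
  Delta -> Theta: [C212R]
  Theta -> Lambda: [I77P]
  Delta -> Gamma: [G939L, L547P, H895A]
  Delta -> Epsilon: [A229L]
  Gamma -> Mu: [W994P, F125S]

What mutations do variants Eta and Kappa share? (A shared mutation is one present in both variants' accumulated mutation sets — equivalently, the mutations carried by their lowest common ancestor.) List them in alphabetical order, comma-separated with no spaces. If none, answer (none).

Accumulating mutations along path to Eta:
  At Delta: gained [] -> total []
  At Eta: gained ['Q700H', 'L855H'] -> total ['L855H', 'Q700H']
Mutations(Eta) = ['L855H', 'Q700H']
Accumulating mutations along path to Kappa:
  At Delta: gained [] -> total []
  At Eta: gained ['Q700H', 'L855H'] -> total ['L855H', 'Q700H']
  At Kappa: gained ['C269T', 'I179T', 'S607C'] -> total ['C269T', 'I179T', 'L855H', 'Q700H', 'S607C']
Mutations(Kappa) = ['C269T', 'I179T', 'L855H', 'Q700H', 'S607C']
Intersection: ['L855H', 'Q700H'] ∩ ['C269T', 'I179T', 'L855H', 'Q700H', 'S607C'] = ['L855H', 'Q700H']

Answer: L855H,Q700H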